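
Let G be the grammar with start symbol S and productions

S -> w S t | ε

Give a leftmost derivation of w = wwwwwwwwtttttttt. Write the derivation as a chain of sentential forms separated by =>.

S => wSt   [S -> w S t]
wSt => wwStt   [S -> w S t]
wwStt => wwwSttt   [S -> w S t]
wwwSttt => wwwwStttt   [S -> w S t]
wwwwStttt => wwwwwSttttt   [S -> w S t]
wwwwwSttttt => wwwwwwStttttt   [S -> w S t]
wwwwwwStttttt => wwwwwwwSttttttt   [S -> w S t]
wwwwwwwSttttttt => wwwwwwwwStttttttt   [S -> w S t]
wwwwwwwwStttttttt => wwwwwwwwtttttttt   [S -> ε]

S => wSt => wwStt => wwwSttt => wwwwStttt => wwwwwSttttt => wwwwwwStttttt => wwwwwwwSttttttt => wwwwwwwwStttttttt => wwwwwwwwtttttttt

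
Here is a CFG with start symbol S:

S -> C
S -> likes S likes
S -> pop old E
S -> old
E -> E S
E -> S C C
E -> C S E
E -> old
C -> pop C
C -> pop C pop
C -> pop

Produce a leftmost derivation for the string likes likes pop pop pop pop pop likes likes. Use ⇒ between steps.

S ⇒ likes S likes ⇒ likes likes S likes likes ⇒ likes likes C likes likes ⇒ likes likes pop C likes likes ⇒ likes likes pop pop C likes likes ⇒ likes likes pop pop pop C likes likes ⇒ likes likes pop pop pop pop C likes likes ⇒ likes likes pop pop pop pop pop likes likes

S ⇒ likes S likes   [S -> likes S likes]
likes S likes ⇒ likes likes S likes likes   [S -> likes S likes]
likes likes S likes likes ⇒ likes likes C likes likes   [S -> C]
likes likes C likes likes ⇒ likes likes pop C likes likes   [C -> pop C]
likes likes pop C likes likes ⇒ likes likes pop pop C likes likes   [C -> pop C]
likes likes pop pop C likes likes ⇒ likes likes pop pop pop C likes likes   [C -> pop C]
likes likes pop pop pop C likes likes ⇒ likes likes pop pop pop pop C likes likes   [C -> pop C]
likes likes pop pop pop pop C likes likes ⇒ likes likes pop pop pop pop pop likes likes   [C -> pop]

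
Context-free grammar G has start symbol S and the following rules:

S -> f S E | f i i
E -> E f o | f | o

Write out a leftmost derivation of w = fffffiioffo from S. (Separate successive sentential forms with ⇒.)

S ⇒ fSE ⇒ ffSEE ⇒ fffSEEE ⇒ ffffSEEEE ⇒ fffffiiEEEE ⇒ fffffiioEEE ⇒ fffffiiofEE ⇒ fffffiioffE ⇒ fffffiioffo

S ⇒ fSE   [S -> f S E]
fSE ⇒ ffSEE   [S -> f S E]
ffSEE ⇒ fffSEEE   [S -> f S E]
fffSEEE ⇒ ffffSEEEE   [S -> f S E]
ffffSEEEE ⇒ fffffiiEEEE   [S -> f i i]
fffffiiEEEE ⇒ fffffiioEEE   [E -> o]
fffffiioEEE ⇒ fffffiiofEE   [E -> f]
fffffiiofEE ⇒ fffffiioffE   [E -> f]
fffffiioffE ⇒ fffffiioffo   [E -> o]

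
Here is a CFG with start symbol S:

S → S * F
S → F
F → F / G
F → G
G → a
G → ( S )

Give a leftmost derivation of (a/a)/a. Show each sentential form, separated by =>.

S=>F=>F/G=>G/G=>(S)/G=>(F)/G=>(F/G)/G=>(G/G)/G=>(a/G)/G=>(a/a)/G=>(a/a)/a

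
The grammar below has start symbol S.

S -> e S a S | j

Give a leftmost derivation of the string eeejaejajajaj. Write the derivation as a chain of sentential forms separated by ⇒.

S ⇒ eSaS ⇒ eeSaSaS ⇒ eeeSaSaSaS ⇒ eeejaSaSaS ⇒ eeejaeSaSaSaS ⇒ eeejaejaSaSaS ⇒ eeejaejajaSaS ⇒ eeejaejajajaS ⇒ eeejaejajajaj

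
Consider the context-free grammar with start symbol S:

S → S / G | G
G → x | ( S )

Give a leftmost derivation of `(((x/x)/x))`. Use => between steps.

S => G => (S) => (G) => ((S)) => ((S/G)) => ((G/G)) => (((S)/G)) => (((S/G)/G)) => (((G/G)/G)) => (((x/G)/G)) => (((x/x)/G)) => (((x/x)/x))

S => G   [S → G]
G => (S)   [G → ( S )]
(S) => (G)   [S → G]
(G) => ((S))   [G → ( S )]
((S)) => ((S/G))   [S → S / G]
((S/G)) => ((G/G))   [S → G]
((G/G)) => (((S)/G))   [G → ( S )]
(((S)/G)) => (((S/G)/G))   [S → S / G]
(((S/G)/G)) => (((G/G)/G))   [S → G]
(((G/G)/G)) => (((x/G)/G))   [G → x]
(((x/G)/G)) => (((x/x)/G))   [G → x]
(((x/x)/G)) => (((x/x)/x))   [G → x]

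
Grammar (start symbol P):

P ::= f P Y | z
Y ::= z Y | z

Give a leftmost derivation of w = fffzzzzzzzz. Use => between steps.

P=>fPY=>ffPYY=>fffPYYY=>fffzYYY=>fffzzYYY=>fffzzzYYY=>fffzzzzYY=>fffzzzzzY=>fffzzzzzzY=>fffzzzzzzzY=>fffzzzzzzzz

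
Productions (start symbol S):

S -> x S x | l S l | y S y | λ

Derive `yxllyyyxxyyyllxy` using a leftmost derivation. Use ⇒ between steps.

S ⇒ ySy   [S -> y S y]
ySy ⇒ yxSxy   [S -> x S x]
yxSxy ⇒ yxlSlxy   [S -> l S l]
yxlSlxy ⇒ yxllSllxy   [S -> l S l]
yxllSllxy ⇒ yxllySyllxy   [S -> y S y]
yxllySyllxy ⇒ yxllyySyyllxy   [S -> y S y]
yxllyySyyllxy ⇒ yxllyyySyyyllxy   [S -> y S y]
yxllyyySyyyllxy ⇒ yxllyyyxSxyyyllxy   [S -> x S x]
yxllyyyxSxyyyllxy ⇒ yxllyyyxxyyyllxy   [S -> λ]

S⇒ySy⇒yxSxy⇒yxlSlxy⇒yxllSllxy⇒yxllySyllxy⇒yxllyySyyllxy⇒yxllyyySyyyllxy⇒yxllyyyxSxyyyllxy⇒yxllyyyxxyyyllxy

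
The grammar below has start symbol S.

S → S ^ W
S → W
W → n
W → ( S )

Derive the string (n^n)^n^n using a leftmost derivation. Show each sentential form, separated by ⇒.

S⇒S^W⇒S^W^W⇒W^W^W⇒(S)^W^W⇒(S^W)^W^W⇒(W^W)^W^W⇒(n^W)^W^W⇒(n^n)^W^W⇒(n^n)^n^W⇒(n^n)^n^n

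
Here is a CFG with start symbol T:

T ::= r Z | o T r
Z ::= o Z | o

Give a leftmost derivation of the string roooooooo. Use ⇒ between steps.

T ⇒ rZ   [T ::= r Z]
rZ ⇒ roZ   [Z ::= o Z]
roZ ⇒ rooZ   [Z ::= o Z]
rooZ ⇒ roooZ   [Z ::= o Z]
roooZ ⇒ rooooZ   [Z ::= o Z]
rooooZ ⇒ roooooZ   [Z ::= o Z]
roooooZ ⇒ rooooooZ   [Z ::= o Z]
rooooooZ ⇒ roooooooZ   [Z ::= o Z]
roooooooZ ⇒ roooooooo   [Z ::= o]

T⇒rZ⇒roZ⇒rooZ⇒roooZ⇒rooooZ⇒roooooZ⇒rooooooZ⇒roooooooZ⇒roooooooo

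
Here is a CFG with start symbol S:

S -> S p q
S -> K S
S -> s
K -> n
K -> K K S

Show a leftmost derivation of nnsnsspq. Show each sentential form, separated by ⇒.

S ⇒ Spq ⇒ KSpq ⇒ KKSSpq ⇒ KKSKSSpq ⇒ nKSKSSpq ⇒ nnSKSSpq ⇒ nnsKSSpq ⇒ nnsnSSpq ⇒ nnsnsSpq ⇒ nnsnsspq

S ⇒ Spq   [S -> S p q]
Spq ⇒ KSpq   [S -> K S]
KSpq ⇒ KKSSpq   [K -> K K S]
KKSSpq ⇒ KKSKSSpq   [K -> K K S]
KKSKSSpq ⇒ nKSKSSpq   [K -> n]
nKSKSSpq ⇒ nnSKSSpq   [K -> n]
nnSKSSpq ⇒ nnsKSSpq   [S -> s]
nnsKSSpq ⇒ nnsnSSpq   [K -> n]
nnsnSSpq ⇒ nnsnsSpq   [S -> s]
nnsnsSpq ⇒ nnsnsspq   [S -> s]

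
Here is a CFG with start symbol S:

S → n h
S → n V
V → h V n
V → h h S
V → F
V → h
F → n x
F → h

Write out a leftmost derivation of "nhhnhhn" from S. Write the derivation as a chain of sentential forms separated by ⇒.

S ⇒ nV ⇒ nhhS ⇒ nhhnV ⇒ nhhnhVn ⇒ nhhnhFn ⇒ nhhnhhn

S ⇒ nV   [S → n V]
nV ⇒ nhhS   [V → h h S]
nhhS ⇒ nhhnV   [S → n V]
nhhnV ⇒ nhhnhVn   [V → h V n]
nhhnhVn ⇒ nhhnhFn   [V → F]
nhhnhFn ⇒ nhhnhhn   [F → h]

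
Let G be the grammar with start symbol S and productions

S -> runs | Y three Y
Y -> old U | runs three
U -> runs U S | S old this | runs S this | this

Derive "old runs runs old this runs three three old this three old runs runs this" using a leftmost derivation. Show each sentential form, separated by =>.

S => Y three Y   [S -> Y three Y]
Y three Y => old U three Y   [Y -> old U]
old U three Y => old runs U S three Y   [U -> runs U S]
old runs U S three Y => old runs S old this S three Y   [U -> S old this]
old runs S old this S three Y => old runs runs old this S three Y   [S -> runs]
old runs runs old this S three Y => old runs runs old this Y three Y three Y   [S -> Y three Y]
old runs runs old this Y three Y three Y => old runs runs old this runs three three Y three Y   [Y -> runs three]
old runs runs old this runs three three Y three Y => old runs runs old this runs three three old U three Y   [Y -> old U]
old runs runs old this runs three three old U three Y => old runs runs old this runs three three old this three Y   [U -> this]
old runs runs old this runs three three old this three Y => old runs runs old this runs three three old this three old U   [Y -> old U]
old runs runs old this runs three three old this three old U => old runs runs old this runs three three old this three old runs S this   [U -> runs S this]
old runs runs old this runs three three old this three old runs S this => old runs runs old this runs three three old this three old runs runs this   [S -> runs]

S => Y three Y => old U three Y => old runs U S three Y => old runs S old this S three Y => old runs runs old this S three Y => old runs runs old this Y three Y three Y => old runs runs old this runs three three Y three Y => old runs runs old this runs three three old U three Y => old runs runs old this runs three three old this three Y => old runs runs old this runs three three old this three old U => old runs runs old this runs three three old this three old runs S this => old runs runs old this runs three three old this three old runs runs this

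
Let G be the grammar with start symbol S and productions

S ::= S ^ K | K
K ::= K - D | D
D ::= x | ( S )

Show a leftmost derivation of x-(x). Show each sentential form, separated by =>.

S => K   [S ::= K]
K => K-D   [K ::= K - D]
K-D => D-D   [K ::= D]
D-D => x-D   [D ::= x]
x-D => x-(S)   [D ::= ( S )]
x-(S) => x-(K)   [S ::= K]
x-(K) => x-(D)   [K ::= D]
x-(D) => x-(x)   [D ::= x]

S => K => K-D => D-D => x-D => x-(S) => x-(K) => x-(D) => x-(x)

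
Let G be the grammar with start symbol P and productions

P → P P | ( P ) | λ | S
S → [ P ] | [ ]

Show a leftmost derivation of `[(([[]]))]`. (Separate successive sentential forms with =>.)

P => S   [P → S]
S => [P]   [S → [ P ]]
[P] => [(P)]   [P → ( P )]
[(P)] => [((P))]   [P → ( P )]
[((P))] => [((S))]   [P → S]
[((S))] => [(([P]))]   [S → [ P ]]
[(([P]))] => [(([S]))]   [P → S]
[(([S]))] => [(([[P]]))]   [S → [ P ]]
[(([[P]]))] => [(([[]]))]   [P → λ]

P=>S=>[P]=>[(P)]=>[((P))]=>[((S))]=>[(([P]))]=>[(([S]))]=>[(([[P]]))]=>[(([[]]))]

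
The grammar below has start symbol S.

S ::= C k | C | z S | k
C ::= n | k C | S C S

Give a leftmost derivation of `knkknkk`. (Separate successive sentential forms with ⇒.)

S ⇒ Ck ⇒ SCSk ⇒ CkCSk ⇒ SCSkCSk ⇒ kCSkCSk ⇒ knSkCSk ⇒ knkkCSk ⇒ knkknSk ⇒ knkknkk

S ⇒ Ck   [S ::= C k]
Ck ⇒ SCSk   [C ::= S C S]
SCSk ⇒ CkCSk   [S ::= C k]
CkCSk ⇒ SCSkCSk   [C ::= S C S]
SCSkCSk ⇒ kCSkCSk   [S ::= k]
kCSkCSk ⇒ knSkCSk   [C ::= n]
knSkCSk ⇒ knkkCSk   [S ::= k]
knkkCSk ⇒ knkknSk   [C ::= n]
knkknSk ⇒ knkknkk   [S ::= k]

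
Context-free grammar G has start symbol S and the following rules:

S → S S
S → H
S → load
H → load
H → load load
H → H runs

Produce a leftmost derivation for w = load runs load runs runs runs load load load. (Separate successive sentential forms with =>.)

S => S S   [S → S S]
S S => S S S   [S → S S]
S S S => H S S   [S → H]
H S S => H runs S S   [H → H runs]
H runs S S => load runs S S   [H → load]
load runs S S => load runs S S S   [S → S S]
load runs S S S => load runs H S S   [S → H]
load runs H S S => load runs H runs S S   [H → H runs]
load runs H runs S S => load runs H runs runs S S   [H → H runs]
load runs H runs runs S S => load runs H runs runs runs S S   [H → H runs]
load runs H runs runs runs S S => load runs load runs runs runs S S   [H → load]
load runs load runs runs runs S S => load runs load runs runs runs H S   [S → H]
load runs load runs runs runs H S => load runs load runs runs runs load load S   [H → load load]
load runs load runs runs runs load load S => load runs load runs runs runs load load load   [S → load]

S => S S => S S S => H S S => H runs S S => load runs S S => load runs S S S => load runs H S S => load runs H runs S S => load runs H runs runs S S => load runs H runs runs runs S S => load runs load runs runs runs S S => load runs load runs runs runs H S => load runs load runs runs runs load load S => load runs load runs runs runs load load load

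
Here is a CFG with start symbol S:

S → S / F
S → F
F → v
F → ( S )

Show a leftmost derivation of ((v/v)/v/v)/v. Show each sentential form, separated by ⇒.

S ⇒ S/F ⇒ F/F ⇒ (S)/F ⇒ (S/F)/F ⇒ (S/F/F)/F ⇒ (F/F/F)/F ⇒ ((S)/F/F)/F ⇒ ((S/F)/F/F)/F ⇒ ((F/F)/F/F)/F ⇒ ((v/F)/F/F)/F ⇒ ((v/v)/F/F)/F ⇒ ((v/v)/v/F)/F ⇒ ((v/v)/v/v)/F ⇒ ((v/v)/v/v)/v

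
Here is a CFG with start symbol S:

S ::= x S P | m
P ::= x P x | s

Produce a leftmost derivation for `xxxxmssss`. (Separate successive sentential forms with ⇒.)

S ⇒ xSP   [S ::= x S P]
xSP ⇒ xxSPP   [S ::= x S P]
xxSPP ⇒ xxxSPPP   [S ::= x S P]
xxxSPPP ⇒ xxxxSPPPP   [S ::= x S P]
xxxxSPPPP ⇒ xxxxmPPPP   [S ::= m]
xxxxmPPPP ⇒ xxxxmsPPP   [P ::= s]
xxxxmsPPP ⇒ xxxxmssPP   [P ::= s]
xxxxmssPP ⇒ xxxxmsssP   [P ::= s]
xxxxmsssP ⇒ xxxxmssss   [P ::= s]

S ⇒ xSP ⇒ xxSPP ⇒ xxxSPPP ⇒ xxxxSPPPP ⇒ xxxxmPPPP ⇒ xxxxmsPPP ⇒ xxxxmssPP ⇒ xxxxmsssP ⇒ xxxxmssss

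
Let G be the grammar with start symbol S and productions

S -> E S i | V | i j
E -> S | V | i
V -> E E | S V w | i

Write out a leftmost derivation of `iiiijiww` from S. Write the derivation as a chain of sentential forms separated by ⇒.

S ⇒ V   [S -> V]
V ⇒ SVw   [V -> S V w]
SVw ⇒ ESiVw   [S -> E S i]
ESiVw ⇒ iSiVw   [E -> i]
iSiVw ⇒ iViVw   [S -> V]
iViVw ⇒ iiiVw   [V -> i]
iiiVw ⇒ iiiSVww   [V -> S V w]
iiiSVww ⇒ iiiijVww   [S -> i j]
iiiijVww ⇒ iiiijiww   [V -> i]

S⇒V⇒SVw⇒ESiVw⇒iSiVw⇒iViVw⇒iiiVw⇒iiiSVww⇒iiiijVww⇒iiiijiww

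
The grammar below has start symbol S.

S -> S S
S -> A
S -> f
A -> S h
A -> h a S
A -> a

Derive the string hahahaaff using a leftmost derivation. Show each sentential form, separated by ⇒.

S ⇒ A ⇒ haS ⇒ haSS ⇒ haAS ⇒ hahaSS ⇒ hahaAS ⇒ hahahaSS ⇒ hahahaAS ⇒ hahahaaS ⇒ hahahaaSS ⇒ hahahaafS ⇒ hahahaaff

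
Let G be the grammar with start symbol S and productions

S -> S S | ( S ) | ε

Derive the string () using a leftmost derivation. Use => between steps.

S=>SS=>SSS=>SSSS=>SSSSS=>SSSSSS=>(S)SSSSS=>()SSSSS=>()SSSS=>()SSS=>()SS=>()S=>()

S => SS   [S -> S S]
SS => SSS   [S -> S S]
SSS => SSSS   [S -> S S]
SSSS => SSSSS   [S -> S S]
SSSSS => SSSSSS   [S -> S S]
SSSSSS => (S)SSSSS   [S -> ( S )]
(S)SSSSS => ()SSSSS   [S -> ε]
()SSSSS => ()SSSS   [S -> ε]
()SSSS => ()SSS   [S -> ε]
()SSS => ()SS   [S -> ε]
()SS => ()S   [S -> ε]
()S => ()   [S -> ε]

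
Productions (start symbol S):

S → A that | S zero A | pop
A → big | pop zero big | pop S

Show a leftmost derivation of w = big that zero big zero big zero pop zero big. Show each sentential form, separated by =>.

S => S zero A => S zero A zero A => S zero A zero A zero A => A that zero A zero A zero A => big that zero A zero A zero A => big that zero big zero A zero A => big that zero big zero big zero A => big that zero big zero big zero pop zero big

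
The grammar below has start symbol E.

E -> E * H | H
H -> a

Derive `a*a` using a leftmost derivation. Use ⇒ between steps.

E ⇒ E*H ⇒ H*H ⇒ a*H ⇒ a*a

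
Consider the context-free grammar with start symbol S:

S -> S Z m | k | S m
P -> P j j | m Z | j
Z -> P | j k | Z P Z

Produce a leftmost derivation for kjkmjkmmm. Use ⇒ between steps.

S ⇒ Sm ⇒ Smm ⇒ SZmmm ⇒ SZmZmmm ⇒ kZmZmmm ⇒ kjkmZmmm ⇒ kjkmjkmmm

S ⇒ Sm   [S -> S m]
Sm ⇒ Smm   [S -> S m]
Smm ⇒ SZmmm   [S -> S Z m]
SZmmm ⇒ SZmZmmm   [S -> S Z m]
SZmZmmm ⇒ kZmZmmm   [S -> k]
kZmZmmm ⇒ kjkmZmmm   [Z -> j k]
kjkmZmmm ⇒ kjkmjkmmm   [Z -> j k]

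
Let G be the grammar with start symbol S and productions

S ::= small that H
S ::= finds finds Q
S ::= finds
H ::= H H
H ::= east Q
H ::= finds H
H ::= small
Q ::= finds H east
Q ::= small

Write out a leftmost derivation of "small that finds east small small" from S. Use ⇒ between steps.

S ⇒ small that H ⇒ small that H H ⇒ small that finds H H ⇒ small that finds east Q H ⇒ small that finds east small H ⇒ small that finds east small small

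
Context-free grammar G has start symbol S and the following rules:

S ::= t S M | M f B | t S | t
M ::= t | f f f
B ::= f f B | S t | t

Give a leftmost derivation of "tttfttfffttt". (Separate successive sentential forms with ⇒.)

S⇒tSM⇒ttSMM⇒ttMfBMM⇒tttfBMM⇒tttfStMM⇒tttftSMtMM⇒tttfttMtMM⇒tttfttffftMM⇒tttfttfffttM⇒tttfttfffttt

S ⇒ tSM   [S ::= t S M]
tSM ⇒ ttSMM   [S ::= t S M]
ttSMM ⇒ ttMfBMM   [S ::= M f B]
ttMfBMM ⇒ tttfBMM   [M ::= t]
tttfBMM ⇒ tttfStMM   [B ::= S t]
tttfStMM ⇒ tttftSMtMM   [S ::= t S M]
tttftSMtMM ⇒ tttfttMtMM   [S ::= t]
tttfttMtMM ⇒ tttfttffftMM   [M ::= f f f]
tttfttffftMM ⇒ tttfttfffttM   [M ::= t]
tttfttfffttM ⇒ tttfttfffttt   [M ::= t]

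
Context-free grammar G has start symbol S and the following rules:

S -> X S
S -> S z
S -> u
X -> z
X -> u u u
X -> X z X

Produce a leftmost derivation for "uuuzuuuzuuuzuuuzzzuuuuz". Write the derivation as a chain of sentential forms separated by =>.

S => Sz => XSz => XzXSz => XzXzXSz => XzXzXzXSz => uuuzXzXzXSz => uuuzuuuzXzXSz => uuuzuuuzXzXzXSz => uuuzuuuzXzXzXzXSz => uuuzuuuzuuuzXzXzXSz => uuuzuuuzuuuzuuuzXzXSz => uuuzuuuzuuuzuuuzzzXSz => uuuzuuuzuuuzuuuzzzuuuSz => uuuzuuuzuuuzuuuzzzuuuuz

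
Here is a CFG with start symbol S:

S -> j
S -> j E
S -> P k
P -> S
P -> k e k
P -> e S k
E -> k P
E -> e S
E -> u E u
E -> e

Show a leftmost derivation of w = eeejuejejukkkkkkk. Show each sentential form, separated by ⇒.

S ⇒ Pk ⇒ eSkk ⇒ ePkkk ⇒ eSkkk ⇒ ePkkkk ⇒ eeSkkkkk ⇒ eePkkkkkk ⇒ eeeSkkkkkkk ⇒ eeejEkkkkkkk ⇒ eeejuEukkkkkkk ⇒ eeejueSukkkkkkk ⇒ eeejuejEukkkkkkk ⇒ eeejuejeSukkkkkkk ⇒ eeejuejejukkkkkkk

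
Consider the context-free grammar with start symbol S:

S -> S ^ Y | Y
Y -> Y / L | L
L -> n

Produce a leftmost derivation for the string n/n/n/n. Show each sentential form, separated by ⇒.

S ⇒ Y   [S -> Y]
Y ⇒ Y/L   [Y -> Y / L]
Y/L ⇒ Y/L/L   [Y -> Y / L]
Y/L/L ⇒ Y/L/L/L   [Y -> Y / L]
Y/L/L/L ⇒ L/L/L/L   [Y -> L]
L/L/L/L ⇒ n/L/L/L   [L -> n]
n/L/L/L ⇒ n/n/L/L   [L -> n]
n/n/L/L ⇒ n/n/n/L   [L -> n]
n/n/n/L ⇒ n/n/n/n   [L -> n]

S⇒Y⇒Y/L⇒Y/L/L⇒Y/L/L/L⇒L/L/L/L⇒n/L/L/L⇒n/n/L/L⇒n/n/n/L⇒n/n/n/n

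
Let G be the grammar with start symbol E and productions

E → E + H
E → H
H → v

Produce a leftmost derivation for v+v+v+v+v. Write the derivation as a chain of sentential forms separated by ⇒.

E ⇒ E+H   [E → E + H]
E+H ⇒ E+H+H   [E → E + H]
E+H+H ⇒ E+H+H+H   [E → E + H]
E+H+H+H ⇒ E+H+H+H+H   [E → E + H]
E+H+H+H+H ⇒ H+H+H+H+H   [E → H]
H+H+H+H+H ⇒ v+H+H+H+H   [H → v]
v+H+H+H+H ⇒ v+v+H+H+H   [H → v]
v+v+H+H+H ⇒ v+v+v+H+H   [H → v]
v+v+v+H+H ⇒ v+v+v+v+H   [H → v]
v+v+v+v+H ⇒ v+v+v+v+v   [H → v]

E⇒E+H⇒E+H+H⇒E+H+H+H⇒E+H+H+H+H⇒H+H+H+H+H⇒v+H+H+H+H⇒v+v+H+H+H⇒v+v+v+H+H⇒v+v+v+v+H⇒v+v+v+v+v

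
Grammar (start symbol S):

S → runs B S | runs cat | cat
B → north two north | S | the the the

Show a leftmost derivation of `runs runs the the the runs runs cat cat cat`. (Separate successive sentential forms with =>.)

S => runs B S   [S → runs B S]
runs B S => runs S S   [B → S]
runs S S => runs runs B S S   [S → runs B S]
runs runs B S S => runs runs the the the S S   [B → the the the]
runs runs the the the S S => runs runs the the the runs B S S   [S → runs B S]
runs runs the the the runs B S S => runs runs the the the runs S S S   [B → S]
runs runs the the the runs S S S => runs runs the the the runs runs cat S S   [S → runs cat]
runs runs the the the runs runs cat S S => runs runs the the the runs runs cat cat S   [S → cat]
runs runs the the the runs runs cat cat S => runs runs the the the runs runs cat cat cat   [S → cat]

S => runs B S => runs S S => runs runs B S S => runs runs the the the S S => runs runs the the the runs B S S => runs runs the the the runs S S S => runs runs the the the runs runs cat S S => runs runs the the the runs runs cat cat S => runs runs the the the runs runs cat cat cat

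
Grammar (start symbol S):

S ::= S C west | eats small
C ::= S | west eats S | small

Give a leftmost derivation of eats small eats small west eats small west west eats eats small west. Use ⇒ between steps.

S ⇒ S C west ⇒ S C west C west ⇒ S C west C west C west ⇒ eats small C west C west C west ⇒ eats small S west C west C west ⇒ eats small eats small west C west C west ⇒ eats small eats small west S west C west ⇒ eats small eats small west eats small west C west ⇒ eats small eats small west eats small west west eats S west ⇒ eats small eats small west eats small west west eats eats small west

S ⇒ S C west   [S ::= S C west]
S C west ⇒ S C west C west   [S ::= S C west]
S C west C west ⇒ S C west C west C west   [S ::= S C west]
S C west C west C west ⇒ eats small C west C west C west   [S ::= eats small]
eats small C west C west C west ⇒ eats small S west C west C west   [C ::= S]
eats small S west C west C west ⇒ eats small eats small west C west C west   [S ::= eats small]
eats small eats small west C west C west ⇒ eats small eats small west S west C west   [C ::= S]
eats small eats small west S west C west ⇒ eats small eats small west eats small west C west   [S ::= eats small]
eats small eats small west eats small west C west ⇒ eats small eats small west eats small west west eats S west   [C ::= west eats S]
eats small eats small west eats small west west eats S west ⇒ eats small eats small west eats small west west eats eats small west   [S ::= eats small]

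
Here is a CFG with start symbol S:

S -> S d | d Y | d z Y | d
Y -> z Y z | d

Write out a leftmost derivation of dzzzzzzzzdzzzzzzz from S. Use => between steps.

S => dzY => dzzYz => dzzzYzz => dzzzzYzzz => dzzzzzYzzzz => dzzzzzzYzzzzz => dzzzzzzzYzzzzzz => dzzzzzzzzYzzzzzzz => dzzzzzzzzdzzzzzzz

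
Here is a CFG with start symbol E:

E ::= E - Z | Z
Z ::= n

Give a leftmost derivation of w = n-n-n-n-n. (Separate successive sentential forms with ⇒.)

E ⇒ E-Z ⇒ E-Z-Z ⇒ E-Z-Z-Z ⇒ E-Z-Z-Z-Z ⇒ Z-Z-Z-Z-Z ⇒ n-Z-Z-Z-Z ⇒ n-n-Z-Z-Z ⇒ n-n-n-Z-Z ⇒ n-n-n-n-Z ⇒ n-n-n-n-n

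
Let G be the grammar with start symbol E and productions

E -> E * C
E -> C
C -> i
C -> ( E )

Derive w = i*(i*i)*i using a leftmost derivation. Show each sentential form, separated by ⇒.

E ⇒ E*C   [E -> E * C]
E*C ⇒ E*C*C   [E -> E * C]
E*C*C ⇒ C*C*C   [E -> C]
C*C*C ⇒ i*C*C   [C -> i]
i*C*C ⇒ i*(E)*C   [C -> ( E )]
i*(E)*C ⇒ i*(E*C)*C   [E -> E * C]
i*(E*C)*C ⇒ i*(C*C)*C   [E -> C]
i*(C*C)*C ⇒ i*(i*C)*C   [C -> i]
i*(i*C)*C ⇒ i*(i*i)*C   [C -> i]
i*(i*i)*C ⇒ i*(i*i)*i   [C -> i]

E ⇒ E*C ⇒ E*C*C ⇒ C*C*C ⇒ i*C*C ⇒ i*(E)*C ⇒ i*(E*C)*C ⇒ i*(C*C)*C ⇒ i*(i*C)*C ⇒ i*(i*i)*C ⇒ i*(i*i)*i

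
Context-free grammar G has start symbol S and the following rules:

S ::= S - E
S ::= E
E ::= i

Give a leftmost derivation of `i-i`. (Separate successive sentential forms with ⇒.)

S⇒S-E⇒E-E⇒i-E⇒i-i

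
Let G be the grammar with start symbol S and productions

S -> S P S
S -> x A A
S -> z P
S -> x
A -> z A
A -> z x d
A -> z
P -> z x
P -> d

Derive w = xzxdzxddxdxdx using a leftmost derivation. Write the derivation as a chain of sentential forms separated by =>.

S => SPS => SPSPS => SPSPSPS => xAAPSPSPS => xzxdAPSPSPS => xzxdzxdPSPSPS => xzxdzxddSPSPS => xzxdzxddxPSPS => xzxdzxddxdSPS => xzxdzxddxdxPS => xzxdzxddxdxdS => xzxdzxddxdxdx

S => SPS   [S -> S P S]
SPS => SPSPS   [S -> S P S]
SPSPS => SPSPSPS   [S -> S P S]
SPSPSPS => xAAPSPSPS   [S -> x A A]
xAAPSPSPS => xzxdAPSPSPS   [A -> z x d]
xzxdAPSPSPS => xzxdzxdPSPSPS   [A -> z x d]
xzxdzxdPSPSPS => xzxdzxddSPSPS   [P -> d]
xzxdzxddSPSPS => xzxdzxddxPSPS   [S -> x]
xzxdzxddxPSPS => xzxdzxddxdSPS   [P -> d]
xzxdzxddxdSPS => xzxdzxddxdxPS   [S -> x]
xzxdzxddxdxPS => xzxdzxddxdxdS   [P -> d]
xzxdzxddxdxdS => xzxdzxddxdxdx   [S -> x]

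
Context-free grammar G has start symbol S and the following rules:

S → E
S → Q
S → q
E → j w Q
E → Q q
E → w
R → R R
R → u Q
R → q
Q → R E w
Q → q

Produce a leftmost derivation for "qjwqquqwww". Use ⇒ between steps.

S⇒Q⇒REw⇒qEw⇒qjwQw⇒qjwREww⇒qjwRREww⇒qjwRRREww⇒qjwqRREww⇒qjwqqREww⇒qjwqquQEww⇒qjwqquqEww⇒qjwqquqwww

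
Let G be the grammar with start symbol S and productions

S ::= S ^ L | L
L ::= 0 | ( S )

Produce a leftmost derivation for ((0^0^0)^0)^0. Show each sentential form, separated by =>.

S => S^L   [S ::= S ^ L]
S^L => L^L   [S ::= L]
L^L => (S)^L   [L ::= ( S )]
(S)^L => (S^L)^L   [S ::= S ^ L]
(S^L)^L => (L^L)^L   [S ::= L]
(L^L)^L => ((S)^L)^L   [L ::= ( S )]
((S)^L)^L => ((S^L)^L)^L   [S ::= S ^ L]
((S^L)^L)^L => ((S^L^L)^L)^L   [S ::= S ^ L]
((S^L^L)^L)^L => ((L^L^L)^L)^L   [S ::= L]
((L^L^L)^L)^L => ((0^L^L)^L)^L   [L ::= 0]
((0^L^L)^L)^L => ((0^0^L)^L)^L   [L ::= 0]
((0^0^L)^L)^L => ((0^0^0)^L)^L   [L ::= 0]
((0^0^0)^L)^L => ((0^0^0)^0)^L   [L ::= 0]
((0^0^0)^0)^L => ((0^0^0)^0)^0   [L ::= 0]

S => S^L => L^L => (S)^L => (S^L)^L => (L^L)^L => ((S)^L)^L => ((S^L)^L)^L => ((S^L^L)^L)^L => ((L^L^L)^L)^L => ((0^L^L)^L)^L => ((0^0^L)^L)^L => ((0^0^0)^L)^L => ((0^0^0)^0)^L => ((0^0^0)^0)^0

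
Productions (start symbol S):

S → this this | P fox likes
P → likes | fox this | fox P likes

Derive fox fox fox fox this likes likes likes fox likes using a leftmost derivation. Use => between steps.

S => P fox likes => fox P likes fox likes => fox fox P likes likes fox likes => fox fox fox P likes likes likes fox likes => fox fox fox fox this likes likes likes fox likes

S => P fox likes   [S → P fox likes]
P fox likes => fox P likes fox likes   [P → fox P likes]
fox P likes fox likes => fox fox P likes likes fox likes   [P → fox P likes]
fox fox P likes likes fox likes => fox fox fox P likes likes likes fox likes   [P → fox P likes]
fox fox fox P likes likes likes fox likes => fox fox fox fox this likes likes likes fox likes   [P → fox this]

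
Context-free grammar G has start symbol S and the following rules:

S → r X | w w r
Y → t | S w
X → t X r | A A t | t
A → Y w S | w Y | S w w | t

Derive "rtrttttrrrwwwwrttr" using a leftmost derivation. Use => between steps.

S => rX => rtXr => rtAAtr => rtYwSAtr => rtSwwSAtr => rtrXwwSAtr => rtrtXrwwSAtr => rtrttXrrwwSAtr => rtrtttXrrrwwSAtr => rtrttttrrrwwSAtr => rtrttttrrrwwwwrAtr => rtrttttrrrwwwwrttr

S => rX   [S → r X]
rX => rtXr   [X → t X r]
rtXr => rtAAtr   [X → A A t]
rtAAtr => rtYwSAtr   [A → Y w S]
rtYwSAtr => rtSwwSAtr   [Y → S w]
rtSwwSAtr => rtrXwwSAtr   [S → r X]
rtrXwwSAtr => rtrtXrwwSAtr   [X → t X r]
rtrtXrwwSAtr => rtrttXrrwwSAtr   [X → t X r]
rtrttXrrwwSAtr => rtrtttXrrrwwSAtr   [X → t X r]
rtrtttXrrrwwSAtr => rtrttttrrrwwSAtr   [X → t]
rtrttttrrrwwSAtr => rtrttttrrrwwwwrAtr   [S → w w r]
rtrttttrrrwwwwrAtr => rtrttttrrrwwwwrttr   [A → t]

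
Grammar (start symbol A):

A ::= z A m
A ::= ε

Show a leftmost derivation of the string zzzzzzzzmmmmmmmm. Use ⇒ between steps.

A⇒zAm⇒zzAmm⇒zzzAmmm⇒zzzzAmmmm⇒zzzzzAmmmmm⇒zzzzzzAmmmmmm⇒zzzzzzzAmmmmmmm⇒zzzzzzzzAmmmmmmmm⇒zzzzzzzzmmmmmmmm

A ⇒ zAm   [A ::= z A m]
zAm ⇒ zzAmm   [A ::= z A m]
zzAmm ⇒ zzzAmmm   [A ::= z A m]
zzzAmmm ⇒ zzzzAmmmm   [A ::= z A m]
zzzzAmmmm ⇒ zzzzzAmmmmm   [A ::= z A m]
zzzzzAmmmmm ⇒ zzzzzzAmmmmmm   [A ::= z A m]
zzzzzzAmmmmmm ⇒ zzzzzzzAmmmmmmm   [A ::= z A m]
zzzzzzzAmmmmmmm ⇒ zzzzzzzzAmmmmmmmm   [A ::= z A m]
zzzzzzzzAmmmmmmmm ⇒ zzzzzzzzmmmmmmmm   [A ::= ε]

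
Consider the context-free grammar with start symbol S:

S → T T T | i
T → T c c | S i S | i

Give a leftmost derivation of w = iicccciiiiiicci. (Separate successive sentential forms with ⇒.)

S⇒TTT⇒iTT⇒iTccT⇒iSiSccT⇒iTTTiSccT⇒iTccTTiSccT⇒iTccccTTiSccT⇒iiccccTTiSccT⇒iiccccSiSTiSccT⇒iicccciiSTiSccT⇒iicccciiiTiSccT⇒iicccciiiiiSccT⇒iicccciiiiiiccT⇒iicccciiiiiicci

S ⇒ TTT   [S → T T T]
TTT ⇒ iTT   [T → i]
iTT ⇒ iTccT   [T → T c c]
iTccT ⇒ iSiSccT   [T → S i S]
iSiSccT ⇒ iTTTiSccT   [S → T T T]
iTTTiSccT ⇒ iTccTTiSccT   [T → T c c]
iTccTTiSccT ⇒ iTccccTTiSccT   [T → T c c]
iTccccTTiSccT ⇒ iiccccTTiSccT   [T → i]
iiccccTTiSccT ⇒ iiccccSiSTiSccT   [T → S i S]
iiccccSiSTiSccT ⇒ iicccciiSTiSccT   [S → i]
iicccciiSTiSccT ⇒ iicccciiiTiSccT   [S → i]
iicccciiiTiSccT ⇒ iicccciiiiiSccT   [T → i]
iicccciiiiiSccT ⇒ iicccciiiiiiccT   [S → i]
iicccciiiiiiccT ⇒ iicccciiiiiicci   [T → i]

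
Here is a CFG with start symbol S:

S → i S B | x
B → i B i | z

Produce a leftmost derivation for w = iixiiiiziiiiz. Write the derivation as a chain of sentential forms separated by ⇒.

S ⇒ iSB ⇒ iiSBB ⇒ iixBB ⇒ iixiBiB ⇒ iixiiBiiB ⇒ iixiiiBiiiB ⇒ iixiiiiBiiiiB ⇒ iixiiiiziiiiB ⇒ iixiiiiziiiiz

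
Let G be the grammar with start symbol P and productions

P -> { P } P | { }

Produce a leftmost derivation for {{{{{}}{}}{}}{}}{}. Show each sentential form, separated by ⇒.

P ⇒ {P}P ⇒ {{P}P}P ⇒ {{{P}P}P}P ⇒ {{{{P}P}P}P}P ⇒ {{{{{}}P}P}P}P ⇒ {{{{{}}{}}P}P}P ⇒ {{{{{}}{}}{}}P}P ⇒ {{{{{}}{}}{}}{}}P ⇒ {{{{{}}{}}{}}{}}{}

P ⇒ {P}P   [P -> { P } P]
{P}P ⇒ {{P}P}P   [P -> { P } P]
{{P}P}P ⇒ {{{P}P}P}P   [P -> { P } P]
{{{P}P}P}P ⇒ {{{{P}P}P}P}P   [P -> { P } P]
{{{{P}P}P}P}P ⇒ {{{{{}}P}P}P}P   [P -> { }]
{{{{{}}P}P}P}P ⇒ {{{{{}}{}}P}P}P   [P -> { }]
{{{{{}}{}}P}P}P ⇒ {{{{{}}{}}{}}P}P   [P -> { }]
{{{{{}}{}}{}}P}P ⇒ {{{{{}}{}}{}}{}}P   [P -> { }]
{{{{{}}{}}{}}{}}P ⇒ {{{{{}}{}}{}}{}}{}   [P -> { }]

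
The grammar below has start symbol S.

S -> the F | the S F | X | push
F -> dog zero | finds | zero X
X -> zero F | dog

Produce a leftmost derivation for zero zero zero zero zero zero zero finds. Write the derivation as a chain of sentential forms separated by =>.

S => X   [S -> X]
X => zero F   [X -> zero F]
zero F => zero zero X   [F -> zero X]
zero zero X => zero zero zero F   [X -> zero F]
zero zero zero F => zero zero zero zero X   [F -> zero X]
zero zero zero zero X => zero zero zero zero zero F   [X -> zero F]
zero zero zero zero zero F => zero zero zero zero zero zero X   [F -> zero X]
zero zero zero zero zero zero X => zero zero zero zero zero zero zero F   [X -> zero F]
zero zero zero zero zero zero zero F => zero zero zero zero zero zero zero finds   [F -> finds]

S => X => zero F => zero zero X => zero zero zero F => zero zero zero zero X => zero zero zero zero zero F => zero zero zero zero zero zero X => zero zero zero zero zero zero zero F => zero zero zero zero zero zero zero finds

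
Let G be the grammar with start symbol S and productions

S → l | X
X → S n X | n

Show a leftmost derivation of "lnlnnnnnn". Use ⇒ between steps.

S ⇒ X ⇒ SnX ⇒ XnX ⇒ SnXnX ⇒ lnXnX ⇒ lnSnXnX ⇒ lnXnXnX ⇒ lnSnXnXnX ⇒ lnlnXnXnX ⇒ lnlnnnXnX ⇒ lnlnnnnnX ⇒ lnlnnnnnn

S ⇒ X   [S → X]
X ⇒ SnX   [X → S n X]
SnX ⇒ XnX   [S → X]
XnX ⇒ SnXnX   [X → S n X]
SnXnX ⇒ lnXnX   [S → l]
lnXnX ⇒ lnSnXnX   [X → S n X]
lnSnXnX ⇒ lnXnXnX   [S → X]
lnXnXnX ⇒ lnSnXnXnX   [X → S n X]
lnSnXnXnX ⇒ lnlnXnXnX   [S → l]
lnlnXnXnX ⇒ lnlnnnXnX   [X → n]
lnlnnnXnX ⇒ lnlnnnnnX   [X → n]
lnlnnnnnX ⇒ lnlnnnnnn   [X → n]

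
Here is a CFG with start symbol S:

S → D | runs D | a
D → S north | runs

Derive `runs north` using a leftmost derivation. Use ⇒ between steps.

S ⇒ D ⇒ S north ⇒ D north ⇒ runs north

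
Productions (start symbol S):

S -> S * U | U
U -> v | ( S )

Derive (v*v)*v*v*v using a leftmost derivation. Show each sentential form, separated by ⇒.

S ⇒ S*U   [S -> S * U]
S*U ⇒ S*U*U   [S -> S * U]
S*U*U ⇒ S*U*U*U   [S -> S * U]
S*U*U*U ⇒ U*U*U*U   [S -> U]
U*U*U*U ⇒ (S)*U*U*U   [U -> ( S )]
(S)*U*U*U ⇒ (S*U)*U*U*U   [S -> S * U]
(S*U)*U*U*U ⇒ (U*U)*U*U*U   [S -> U]
(U*U)*U*U*U ⇒ (v*U)*U*U*U   [U -> v]
(v*U)*U*U*U ⇒ (v*v)*U*U*U   [U -> v]
(v*v)*U*U*U ⇒ (v*v)*v*U*U   [U -> v]
(v*v)*v*U*U ⇒ (v*v)*v*v*U   [U -> v]
(v*v)*v*v*U ⇒ (v*v)*v*v*v   [U -> v]

S⇒S*U⇒S*U*U⇒S*U*U*U⇒U*U*U*U⇒(S)*U*U*U⇒(S*U)*U*U*U⇒(U*U)*U*U*U⇒(v*U)*U*U*U⇒(v*v)*U*U*U⇒(v*v)*v*U*U⇒(v*v)*v*v*U⇒(v*v)*v*v*v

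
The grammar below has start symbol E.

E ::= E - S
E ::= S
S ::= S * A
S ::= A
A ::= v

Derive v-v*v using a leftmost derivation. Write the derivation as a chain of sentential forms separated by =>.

E => E-S => S-S => A-S => v-S => v-S*A => v-A*A => v-v*A => v-v*v

E => E-S   [E ::= E - S]
E-S => S-S   [E ::= S]
S-S => A-S   [S ::= A]
A-S => v-S   [A ::= v]
v-S => v-S*A   [S ::= S * A]
v-S*A => v-A*A   [S ::= A]
v-A*A => v-v*A   [A ::= v]
v-v*A => v-v*v   [A ::= v]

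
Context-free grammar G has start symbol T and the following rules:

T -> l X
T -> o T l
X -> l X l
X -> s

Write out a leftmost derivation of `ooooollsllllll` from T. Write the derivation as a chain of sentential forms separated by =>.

T => oTl   [T -> o T l]
oTl => ooTll   [T -> o T l]
ooTll => oooTlll   [T -> o T l]
oooTlll => ooooTllll   [T -> o T l]
ooooTllll => oooooTlllll   [T -> o T l]
oooooTlllll => ooooolXlllll   [T -> l X]
ooooolXlllll => ooooollXllllll   [X -> l X l]
ooooollXllllll => ooooollsllllll   [X -> s]

T => oTl => ooTll => oooTlll => ooooTllll => oooooTlllll => ooooolXlllll => ooooollXllllll => ooooollsllllll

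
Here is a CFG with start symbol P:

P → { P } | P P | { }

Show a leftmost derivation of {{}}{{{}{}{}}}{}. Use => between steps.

P => PP => {P}P => {{}}P => {{}}PP => {{}}{P}P => {{}}{{P}}P => {{}}{{PP}}P => {{}}{{PPP}}P => {{}}{{{}PP}}P => {{}}{{{}{}P}}P => {{}}{{{}{}{}}}P => {{}}{{{}{}{}}}{}

P => PP   [P → P P]
PP => {P}P   [P → { P }]
{P}P => {{}}P   [P → { }]
{{}}P => {{}}PP   [P → P P]
{{}}PP => {{}}{P}P   [P → { P }]
{{}}{P}P => {{}}{{P}}P   [P → { P }]
{{}}{{P}}P => {{}}{{PP}}P   [P → P P]
{{}}{{PP}}P => {{}}{{PPP}}P   [P → P P]
{{}}{{PPP}}P => {{}}{{{}PP}}P   [P → { }]
{{}}{{{}PP}}P => {{}}{{{}{}P}}P   [P → { }]
{{}}{{{}{}P}}P => {{}}{{{}{}{}}}P   [P → { }]
{{}}{{{}{}{}}}P => {{}}{{{}{}{}}}{}   [P → { }]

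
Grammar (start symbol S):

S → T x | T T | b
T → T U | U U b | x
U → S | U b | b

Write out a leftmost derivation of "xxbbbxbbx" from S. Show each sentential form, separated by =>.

S => TT => UUbT => SUbT => TxUbT => UUbxUbT => UbUbxUbT => SbUbxUbT => TxbUbxUbT => xxbUbxUbT => xxbbbxUbT => xxbbbxbbT => xxbbbxbbx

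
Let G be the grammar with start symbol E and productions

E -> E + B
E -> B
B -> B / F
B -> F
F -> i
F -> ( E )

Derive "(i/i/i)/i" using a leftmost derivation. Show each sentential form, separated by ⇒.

E ⇒ B   [E -> B]
B ⇒ B/F   [B -> B / F]
B/F ⇒ F/F   [B -> F]
F/F ⇒ (E)/F   [F -> ( E )]
(E)/F ⇒ (B)/F   [E -> B]
(B)/F ⇒ (B/F)/F   [B -> B / F]
(B/F)/F ⇒ (B/F/F)/F   [B -> B / F]
(B/F/F)/F ⇒ (F/F/F)/F   [B -> F]
(F/F/F)/F ⇒ (i/F/F)/F   [F -> i]
(i/F/F)/F ⇒ (i/i/F)/F   [F -> i]
(i/i/F)/F ⇒ (i/i/i)/F   [F -> i]
(i/i/i)/F ⇒ (i/i/i)/i   [F -> i]

E⇒B⇒B/F⇒F/F⇒(E)/F⇒(B)/F⇒(B/F)/F⇒(B/F/F)/F⇒(F/F/F)/F⇒(i/F/F)/F⇒(i/i/F)/F⇒(i/i/i)/F⇒(i/i/i)/i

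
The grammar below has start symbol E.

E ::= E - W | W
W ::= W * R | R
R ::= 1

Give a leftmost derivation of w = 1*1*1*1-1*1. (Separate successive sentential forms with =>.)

E => E-W => W-W => W*R-W => W*R*R-W => W*R*R*R-W => R*R*R*R-W => 1*R*R*R-W => 1*1*R*R-W => 1*1*1*R-W => 1*1*1*1-W => 1*1*1*1-W*R => 1*1*1*1-R*R => 1*1*1*1-1*R => 1*1*1*1-1*1

E => E-W   [E ::= E - W]
E-W => W-W   [E ::= W]
W-W => W*R-W   [W ::= W * R]
W*R-W => W*R*R-W   [W ::= W * R]
W*R*R-W => W*R*R*R-W   [W ::= W * R]
W*R*R*R-W => R*R*R*R-W   [W ::= R]
R*R*R*R-W => 1*R*R*R-W   [R ::= 1]
1*R*R*R-W => 1*1*R*R-W   [R ::= 1]
1*1*R*R-W => 1*1*1*R-W   [R ::= 1]
1*1*1*R-W => 1*1*1*1-W   [R ::= 1]
1*1*1*1-W => 1*1*1*1-W*R   [W ::= W * R]
1*1*1*1-W*R => 1*1*1*1-R*R   [W ::= R]
1*1*1*1-R*R => 1*1*1*1-1*R   [R ::= 1]
1*1*1*1-1*R => 1*1*1*1-1*1   [R ::= 1]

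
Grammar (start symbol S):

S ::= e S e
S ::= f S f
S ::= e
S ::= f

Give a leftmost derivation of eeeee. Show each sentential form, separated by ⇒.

S ⇒ eSe ⇒ eeSee ⇒ eeeee

S ⇒ eSe   [S ::= e S e]
eSe ⇒ eeSee   [S ::= e S e]
eeSee ⇒ eeeee   [S ::= e]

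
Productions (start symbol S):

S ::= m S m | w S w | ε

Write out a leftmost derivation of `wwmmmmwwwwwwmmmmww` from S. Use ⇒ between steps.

S⇒wSw⇒wwSww⇒wwmSmww⇒wwmmSmmww⇒wwmmmSmmmww⇒wwmmmmSmmmmww⇒wwmmmmwSwmmmmww⇒wwmmmmwwSwwmmmmww⇒wwmmmmwwwSwwwmmmmww⇒wwmmmmwwwwwwmmmmww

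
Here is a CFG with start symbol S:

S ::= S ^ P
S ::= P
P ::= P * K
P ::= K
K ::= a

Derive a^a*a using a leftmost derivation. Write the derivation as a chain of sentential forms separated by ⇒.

S ⇒ S^P   [S ::= S ^ P]
S^P ⇒ P^P   [S ::= P]
P^P ⇒ K^P   [P ::= K]
K^P ⇒ a^P   [K ::= a]
a^P ⇒ a^P*K   [P ::= P * K]
a^P*K ⇒ a^K*K   [P ::= K]
a^K*K ⇒ a^a*K   [K ::= a]
a^a*K ⇒ a^a*a   [K ::= a]

S⇒S^P⇒P^P⇒K^P⇒a^P⇒a^P*K⇒a^K*K⇒a^a*K⇒a^a*a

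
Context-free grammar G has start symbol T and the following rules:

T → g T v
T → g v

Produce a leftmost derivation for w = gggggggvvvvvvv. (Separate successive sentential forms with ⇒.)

T ⇒ gTv ⇒ ggTvv ⇒ gggTvvv ⇒ ggggTvvvv ⇒ gggggTvvvvv ⇒ ggggggTvvvvvv ⇒ gggggggvvvvvvv

T ⇒ gTv   [T → g T v]
gTv ⇒ ggTvv   [T → g T v]
ggTvv ⇒ gggTvvv   [T → g T v]
gggTvvv ⇒ ggggTvvvv   [T → g T v]
ggggTvvvv ⇒ gggggTvvvvv   [T → g T v]
gggggTvvvvv ⇒ ggggggTvvvvvv   [T → g T v]
ggggggTvvvvvv ⇒ gggggggvvvvvvv   [T → g v]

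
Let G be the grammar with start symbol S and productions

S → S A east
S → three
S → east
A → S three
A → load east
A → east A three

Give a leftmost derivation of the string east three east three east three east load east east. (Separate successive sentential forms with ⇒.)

S ⇒ S A east   [S → S A east]
S A east ⇒ S A east A east   [S → S A east]
S A east A east ⇒ east A east A east   [S → east]
east A east A east ⇒ east S three east A east   [A → S three]
east S three east A east ⇒ east S A east three east A east   [S → S A east]
east S A east three east A east ⇒ east three A east three east A east   [S → three]
east three A east three east A east ⇒ east three S three east three east A east   [A → S three]
east three S three east three east A east ⇒ east three east three east three east A east   [S → east]
east three east three east three east A east ⇒ east three east three east three east load east east   [A → load east]

S ⇒ S A east ⇒ S A east A east ⇒ east A east A east ⇒ east S three east A east ⇒ east S A east three east A east ⇒ east three A east three east A east ⇒ east three S three east three east A east ⇒ east three east three east three east A east ⇒ east three east three east three east load east east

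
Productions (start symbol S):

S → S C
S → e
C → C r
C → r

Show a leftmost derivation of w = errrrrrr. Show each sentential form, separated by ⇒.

S⇒SC⇒SCC⇒SCCC⇒SCCCC⇒SCCCCC⇒SCCCCCC⇒eCCCCCC⇒eCrCCCCC⇒errCCCCC⇒errrCCCC⇒errrrCCC⇒errrrrCC⇒errrrrrC⇒errrrrrr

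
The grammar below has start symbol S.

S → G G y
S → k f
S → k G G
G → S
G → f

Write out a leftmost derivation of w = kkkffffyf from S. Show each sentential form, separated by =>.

S=>kGG=>kSG=>kGGyG=>kSGyG=>kkGGGyG=>kkSGGyG=>kkkGGGGyG=>kkkfGGGyG=>kkkffGGyG=>kkkfffGyG=>kkkffffyG=>kkkffffyf

S => kGG   [S → k G G]
kGG => kSG   [G → S]
kSG => kGGyG   [S → G G y]
kGGyG => kSGyG   [G → S]
kSGyG => kkGGGyG   [S → k G G]
kkGGGyG => kkSGGyG   [G → S]
kkSGGyG => kkkGGGGyG   [S → k G G]
kkkGGGGyG => kkkfGGGyG   [G → f]
kkkfGGGyG => kkkffGGyG   [G → f]
kkkffGGyG => kkkfffGyG   [G → f]
kkkfffGyG => kkkffffyG   [G → f]
kkkffffyG => kkkffffyf   [G → f]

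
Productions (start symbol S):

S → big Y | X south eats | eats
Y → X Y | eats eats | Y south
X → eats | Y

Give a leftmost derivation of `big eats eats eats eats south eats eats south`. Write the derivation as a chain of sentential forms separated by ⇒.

S ⇒ big Y ⇒ big X Y ⇒ big Y Y ⇒ big X Y Y ⇒ big Y Y Y ⇒ big eats eats Y Y ⇒ big eats eats Y south Y ⇒ big eats eats eats eats south Y ⇒ big eats eats eats eats south Y south ⇒ big eats eats eats eats south eats eats south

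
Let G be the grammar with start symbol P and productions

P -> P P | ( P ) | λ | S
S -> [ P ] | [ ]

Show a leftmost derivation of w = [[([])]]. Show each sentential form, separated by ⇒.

P ⇒ S ⇒ [P] ⇒ [S] ⇒ [[P]] ⇒ [[(P)]] ⇒ [[(S)]] ⇒ [[([])]]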